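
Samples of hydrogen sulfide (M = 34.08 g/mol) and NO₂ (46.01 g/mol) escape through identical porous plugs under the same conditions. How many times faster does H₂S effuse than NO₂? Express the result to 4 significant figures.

1.162

Graham's law gives rate_H₂S/rate_NO₂ = √(M_NO₂/M_H₂S) = √(46.01/34.08) = √1.350 = 1.162.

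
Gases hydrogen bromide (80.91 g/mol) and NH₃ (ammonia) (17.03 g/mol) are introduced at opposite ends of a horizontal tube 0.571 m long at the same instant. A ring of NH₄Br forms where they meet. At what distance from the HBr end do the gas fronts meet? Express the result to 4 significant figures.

0.1796 m

The fronts meet when d_HBr + d_NH₃ = L with d_HBr/d_NH₃ = √(M_NH₃/M_HBr) (Graham's law). Here √(M_NH₃/M_HBr) = √(17.03/80.91) = 0.4588.
With d_HBr + d_NH₃ = 0.571 m, d_NH₃ = 0.571/(1 + 0.4588) = 0.3914 m.
d_HBr = 0.571 − 0.3914 = 0.1796 m.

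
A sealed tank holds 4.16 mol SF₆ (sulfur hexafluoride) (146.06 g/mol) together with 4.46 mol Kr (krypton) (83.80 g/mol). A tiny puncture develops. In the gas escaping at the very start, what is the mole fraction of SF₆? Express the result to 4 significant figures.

0.4140

Rate_i ∝ x_i/√M_i (Graham's law weighted by mole fraction), so the effusate composition follows n_i/√M_i.
x_SF₆(eff) = (n_SF₆/√M_SF₆) / (n_SF₆/√M_SF₆ + n_Kr/√M_Kr)
= (4.16/√146.06) / (4.16/√146.06 + 4.46/√83.80) = 0.3442/(0.3442 + 0.4872) = 0.4140.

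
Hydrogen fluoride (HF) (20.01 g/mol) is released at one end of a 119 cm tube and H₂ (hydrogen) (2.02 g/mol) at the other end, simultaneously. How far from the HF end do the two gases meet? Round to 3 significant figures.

28.7 cm

The fronts meet when d_HF + d_H₂ = L with d_HF/d_H₂ = √(M_H₂/M_HF) (Graham's law). Here √(M_H₂/M_HF) = √(2.02/20.01) = 0.3177.
With d_HF + d_H₂ = 119 cm, d_H₂ = 119/(1 + 0.3177) = 90.31 cm.
d_HF = 119 − 90.31 = 28.7 cm.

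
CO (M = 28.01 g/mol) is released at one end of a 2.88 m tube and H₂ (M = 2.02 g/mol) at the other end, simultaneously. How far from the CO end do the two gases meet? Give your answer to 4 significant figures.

0.6097 m

In equal time, each gas travels a distance ∝ its rate ∝ 1/√M, so d_CO/d_H₂ = √(M_H₂/M_CO) = √(2.02/28.01) = 0.2685.
With d_CO + d_H₂ = 2.88 m, d_H₂ = 2.88/(1 + 0.2685) = 2.270 m.
d_CO = 2.88 − 2.270 = 0.6097 m.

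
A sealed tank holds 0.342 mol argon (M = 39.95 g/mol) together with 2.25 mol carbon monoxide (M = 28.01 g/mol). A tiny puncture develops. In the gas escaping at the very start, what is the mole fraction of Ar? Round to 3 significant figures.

0.113

The effusion rate of species i is ∝ p_i/√M_i ∝ n_i/√M_i.
x_Ar(eff) = (n_Ar/√M_Ar) / (n_Ar/√M_Ar + n_CO/√M_CO)
= (0.342/√39.95) / (0.342/√39.95 + 2.25/√28.01) = 0.05411/(0.05411 + 0.4251) = 0.113.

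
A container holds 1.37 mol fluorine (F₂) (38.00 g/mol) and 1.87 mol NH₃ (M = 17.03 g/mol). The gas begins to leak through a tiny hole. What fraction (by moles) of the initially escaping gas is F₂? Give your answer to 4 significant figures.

Each component's effusion rate ∝ (its partial pressure)·(1/√M) ∝ n_i/√M_i.
So x_F₂ in the escaping gas = (n_F₂/√M_F₂) / Σ(n_i/√M_i)
= (1.37/√38.00) / (1.37/√38.00 + 1.87/√17.03) = 0.2222/(0.2222 + 0.4531) = 0.3291.

0.3291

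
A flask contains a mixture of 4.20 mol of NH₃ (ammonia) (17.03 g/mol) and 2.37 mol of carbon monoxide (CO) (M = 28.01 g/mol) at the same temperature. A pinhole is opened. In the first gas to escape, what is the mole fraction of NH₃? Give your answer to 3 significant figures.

0.694

Each component's effusion rate ∝ (its partial pressure)·(1/√M) ∝ n_i/√M_i.
Mole fraction of NH₃ in the effusate = (n_NH₃/√M_NH₃) / (n_NH₃/√M_NH₃ + n_CO/√M_CO)
= (4.20/√17.03) / (4.20/√17.03 + 2.37/√28.01) = 1.018/(1.018 + 0.4478) = 0.694.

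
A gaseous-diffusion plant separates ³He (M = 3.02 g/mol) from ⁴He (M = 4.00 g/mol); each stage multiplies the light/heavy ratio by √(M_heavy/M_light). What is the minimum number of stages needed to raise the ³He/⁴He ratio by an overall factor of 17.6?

21

Single-stage factor α = √(4.00/3.02), so ln α = ½ ln(1.32450) = 0.1405.
Need α^N ≥ 17.6 ⇒ N ≥ ln(17.6) / ln α = 2.868 / 0.1405 = 20.41.
Minimum whole number of stages: N = 21.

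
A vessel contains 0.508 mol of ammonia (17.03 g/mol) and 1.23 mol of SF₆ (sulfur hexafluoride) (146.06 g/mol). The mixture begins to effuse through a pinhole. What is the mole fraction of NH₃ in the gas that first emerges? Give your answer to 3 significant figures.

0.547

Each component's effusion rate ∝ (its partial pressure)·(1/√M) ∝ n_i/√M_i.
Mole fraction of NH₃ in the effusate = (n_NH₃/√M_NH₃) / (n_NH₃/√M_NH₃ + n_SF₆/√M_SF₆)
= (0.508/√17.03) / (0.508/√17.03 + 1.23/√146.06) = 0.1231/(0.1231 + 0.1018) = 0.547.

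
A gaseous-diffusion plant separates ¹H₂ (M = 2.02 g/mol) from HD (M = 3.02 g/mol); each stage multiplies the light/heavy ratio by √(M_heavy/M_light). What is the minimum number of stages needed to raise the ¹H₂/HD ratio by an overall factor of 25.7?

Single-stage factor α = √(3.02/2.02), so ln α = ½ ln(1.49505) = 0.2011.
Need α^N ≥ 25.7 ⇒ N ≥ ln(25.7) / ln α = 3.246 / 0.2011 = 16.15.
Rounding up, N = 17 stages.

17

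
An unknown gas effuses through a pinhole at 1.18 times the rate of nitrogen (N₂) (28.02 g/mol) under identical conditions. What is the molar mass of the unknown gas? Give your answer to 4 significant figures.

By Graham's law, rate_X/rate_N₂ = √(M_N₂/M_X).
1.18 = √(28.02/M_X)
M_X = 28.02 / 1.18² = 28.02 / 1.392 = 20.12 g/mol

20.12 g/mol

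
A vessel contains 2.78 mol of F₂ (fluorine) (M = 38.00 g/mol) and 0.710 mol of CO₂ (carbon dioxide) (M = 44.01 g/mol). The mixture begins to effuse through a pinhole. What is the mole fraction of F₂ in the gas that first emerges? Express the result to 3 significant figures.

Rate_i ∝ x_i/√M_i (Graham's law weighted by mole fraction), so the effusate composition follows n_i/√M_i.
So x_F₂ in the escaping gas = (n_F₂/√M_F₂) / Σ(n_i/√M_i)
= (2.78/√38.00) / (2.78/√38.00 + 0.710/√44.01) = 0.4510/(0.4510 + 0.1070) = 0.808.

0.808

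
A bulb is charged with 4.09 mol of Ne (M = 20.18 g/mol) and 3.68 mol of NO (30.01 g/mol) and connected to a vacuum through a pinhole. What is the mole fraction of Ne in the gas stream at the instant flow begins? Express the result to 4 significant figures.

0.5754

Rate_i ∝ x_i/√M_i (Graham's law weighted by mole fraction), so the effusate composition follows n_i/√M_i.
x_Ne(eff) = (n_Ne/√M_Ne) / (n_Ne/√M_Ne + n_NO/√M_NO)
= (4.09/√20.18) / (4.09/√20.18 + 3.68/√30.01) = 0.9105/(0.9105 + 0.6718) = 0.5754.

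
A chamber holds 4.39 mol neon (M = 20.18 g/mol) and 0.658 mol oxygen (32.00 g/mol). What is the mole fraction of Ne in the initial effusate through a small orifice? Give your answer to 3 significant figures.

Each component's effusion rate ∝ (its partial pressure)·(1/√M) ∝ n_i/√M_i.
Mole fraction of Ne in the effusate = (n_Ne/√M_Ne) / (n_Ne/√M_Ne + n_O₂/√M_O₂)
= (4.39/√20.18) / (4.39/√20.18 + 0.658/√32.00) = 0.9772/(0.9772 + 0.1163) = 0.894.

0.894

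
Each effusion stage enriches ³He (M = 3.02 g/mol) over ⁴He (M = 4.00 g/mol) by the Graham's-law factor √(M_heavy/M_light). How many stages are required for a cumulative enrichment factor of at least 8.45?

16

Single-stage factor α = √(4.00/3.02), so ln α = ½ ln(1.32450) = 0.1405.
Need α^N ≥ 8.45 ⇒ N ≥ ln(8.45) / ln α = 2.134 / 0.1405 = 15.19.
So at least 16 stages are needed.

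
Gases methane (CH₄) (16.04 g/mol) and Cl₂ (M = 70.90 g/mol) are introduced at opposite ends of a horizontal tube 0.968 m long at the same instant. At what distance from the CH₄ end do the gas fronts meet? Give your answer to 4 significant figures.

Distances travelled in equal time are proportional to diffusion rates, so d_CH₄/d_Cl₂ = √(M_Cl₂/M_CH₄) = √(70.90/16.04) = 2.102.
With d_CH₄ + d_Cl₂ = 0.968 m, d_Cl₂ = 0.968/(1 + 2.102) = 0.3120 m.
d_CH₄ = 0.968 − 0.3120 = 0.6560 m.

0.6560 m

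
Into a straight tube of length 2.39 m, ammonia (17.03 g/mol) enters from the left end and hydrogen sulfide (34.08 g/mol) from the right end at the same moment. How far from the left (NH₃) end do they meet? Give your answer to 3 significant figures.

Distances travelled in equal time are proportional to diffusion rates, so d_NH₃/d_H₂S = √(M_H₂S/M_NH₃) = √(34.08/17.03) = 1.415.
With d_NH₃ + d_H₂S = 2.39 m, d_H₂S = 2.39/(1 + 1.415) = 0.9898 m.
d_NH₃ = 2.39 − 0.9898 = 1.40 m.

1.40 m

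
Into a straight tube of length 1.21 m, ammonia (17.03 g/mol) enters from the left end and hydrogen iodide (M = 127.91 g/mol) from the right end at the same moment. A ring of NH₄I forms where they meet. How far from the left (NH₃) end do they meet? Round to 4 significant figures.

Graham's law gives d_NH₃/d_HI = rate_NH₃/rate_HI = √(M_HI/M_NH₃) = √(127.91/17.03) = 2.741.
With d_NH₃ + d_HI = 1.21 m, d_HI = 1.21/(1 + 2.741) = 0.3235 m.
d_NH₃ = 1.21 − 0.3235 = 0.8865 m.

0.8865 m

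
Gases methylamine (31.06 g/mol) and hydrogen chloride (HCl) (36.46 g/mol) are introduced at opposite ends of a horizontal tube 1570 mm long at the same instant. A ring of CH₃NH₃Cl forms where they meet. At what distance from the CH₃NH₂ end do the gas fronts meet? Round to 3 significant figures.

816 mm

Distances travelled in equal time are proportional to diffusion rates, so d_CH₃NH₂/d_HCl = √(M_HCl/M_CH₃NH₂) = √(36.46/31.06) = 1.083.
With d_CH₃NH₂ + d_HCl = 1570 mm, d_HCl = 1570/(1 + 1.083) = 753.6 mm.
d_CH₃NH₂ = 1570 − 753.6 = 816 mm.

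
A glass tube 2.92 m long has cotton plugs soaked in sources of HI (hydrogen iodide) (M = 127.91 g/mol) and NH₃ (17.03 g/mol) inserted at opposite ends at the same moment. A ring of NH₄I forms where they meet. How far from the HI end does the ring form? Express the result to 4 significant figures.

Graham's law gives d_HI/d_NH₃ = rate_HI/rate_NH₃ = √(M_NH₃/M_HI) = √(17.03/127.91) = 0.3649.
With d_HI + d_NH₃ = 2.92 m, d_NH₃ = 2.92/(1 + 0.3649) = 2.139 m.
d_HI = 2.92 − 2.139 = 0.7806 m.

0.7806 m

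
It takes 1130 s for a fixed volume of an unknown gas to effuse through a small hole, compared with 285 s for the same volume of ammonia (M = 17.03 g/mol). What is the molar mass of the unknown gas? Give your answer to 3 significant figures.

Using Graham's law: t_X/t_NH₃ = √(M_X/M_NH₃).
1130/285 = 3.965 = √(M_X/17.03)
M_X = 17.03 × 3.965² = 17.03 × 15.72 = 268 g/mol

268 g/mol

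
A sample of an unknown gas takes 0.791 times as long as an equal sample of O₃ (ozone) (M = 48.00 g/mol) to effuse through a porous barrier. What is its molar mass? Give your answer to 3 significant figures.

By Graham's law, t_X/t_O₃ = √(M_X/M_O₃).
0.791 = √(M_X/48.00)
M_X = 48.00 × 0.791² = 48.00 × 0.6257 = 30.0 g/mol

30.0 g/mol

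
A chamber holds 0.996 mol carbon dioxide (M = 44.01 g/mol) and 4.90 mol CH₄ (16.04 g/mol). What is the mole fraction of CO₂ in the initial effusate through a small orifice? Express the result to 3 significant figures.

0.109

Each component's effusion rate ∝ (its partial pressure)·(1/√M) ∝ n_i/√M_i.
Mole fraction of CO₂ in the effusate = (n_CO₂/√M_CO₂) / (n_CO₂/√M_CO₂ + n_CH₄/√M_CH₄)
= (0.996/√44.01) / (0.996/√44.01 + 4.90/√16.04) = 0.1501/(0.1501 + 1.223) = 0.109.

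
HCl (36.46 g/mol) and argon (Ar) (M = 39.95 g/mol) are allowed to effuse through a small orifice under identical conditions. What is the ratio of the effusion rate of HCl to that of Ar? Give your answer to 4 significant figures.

Graham's law gives rate_HCl/rate_Ar = √(M_Ar/M_HCl) = √(39.95/36.46) = √1.096 = 1.047.

1.047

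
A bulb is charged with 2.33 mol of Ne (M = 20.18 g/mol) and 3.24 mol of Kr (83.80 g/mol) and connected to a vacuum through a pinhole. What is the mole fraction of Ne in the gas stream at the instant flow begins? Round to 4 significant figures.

0.5944

Each component's effusion rate ∝ (its partial pressure)·(1/√M) ∝ n_i/√M_i.
x_Ne(eff) = (n_Ne/√M_Ne) / (n_Ne/√M_Ne + n_Kr/√M_Kr)
= (2.33/√20.18) / (2.33/√20.18 + 3.24/√83.80) = 0.5187/(0.5187 + 0.3539) = 0.5944.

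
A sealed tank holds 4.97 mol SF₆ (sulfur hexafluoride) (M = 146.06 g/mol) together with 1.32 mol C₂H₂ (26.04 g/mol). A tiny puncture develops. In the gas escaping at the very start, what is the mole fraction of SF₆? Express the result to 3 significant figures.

The effusion rate of species i is ∝ p_i/√M_i ∝ n_i/√M_i.
So x_SF₆ in the escaping gas = (n_SF₆/√M_SF₆) / Σ(n_i/√M_i)
= (4.97/√146.06) / (4.97/√146.06 + 1.32/√26.04) = 0.4112/(0.4112 + 0.2587) = 0.614.

0.614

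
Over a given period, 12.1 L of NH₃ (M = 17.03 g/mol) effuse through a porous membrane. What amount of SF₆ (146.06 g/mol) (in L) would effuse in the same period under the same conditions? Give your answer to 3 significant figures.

Since effusion rate ∝ 1/√M, rate_SF₆/rate_NH₃ = √(M_NH₃/M_SF₆) = √(17.03/146.06) = √0.1166 = 0.3415.
So the volume for SF₆ is 12.1 × 0.3415 = 4.13 L.

4.13 L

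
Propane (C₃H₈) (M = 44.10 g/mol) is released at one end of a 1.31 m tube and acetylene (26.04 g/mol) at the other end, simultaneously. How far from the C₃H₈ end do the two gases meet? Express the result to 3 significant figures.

0.569 m

Graham's law gives d_C₃H₈/d_C₂H₂ = rate_C₃H₈/rate_C₂H₂ = √(M_C₂H₂/M_C₃H₈) = √(26.04/44.10) = 0.7684.
With d_C₃H₈ + d_C₂H₂ = 1.31 m, d_C₂H₂ = 1.31/(1 + 0.7684) = 0.7408 m.
d_C₃H₈ = 1.31 − 0.7408 = 0.569 m.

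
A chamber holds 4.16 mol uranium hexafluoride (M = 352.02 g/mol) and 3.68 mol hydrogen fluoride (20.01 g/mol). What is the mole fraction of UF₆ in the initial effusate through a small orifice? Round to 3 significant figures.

0.212

Effusion rate of each component ∝ n_i/√M_i (partial pressure × 1/√M).
So x_UF₆ in the escaping gas = (n_UF₆/√M_UF₆) / Σ(n_i/√M_i)
= (4.16/√352.02) / (4.16/√352.02 + 3.68/√20.01) = 0.2217/(0.2217 + 0.8227) = 0.212.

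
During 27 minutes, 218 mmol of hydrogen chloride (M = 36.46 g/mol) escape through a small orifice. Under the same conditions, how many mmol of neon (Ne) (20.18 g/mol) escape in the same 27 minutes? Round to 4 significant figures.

By Graham's law, rate_Ne/rate_HCl = √(M_HCl/M_Ne) = √(36.46/20.18) = √1.807 = 1.344.
So the amount for Ne is 218 × 1.344 = 293.0 mmol.

293.0 mmol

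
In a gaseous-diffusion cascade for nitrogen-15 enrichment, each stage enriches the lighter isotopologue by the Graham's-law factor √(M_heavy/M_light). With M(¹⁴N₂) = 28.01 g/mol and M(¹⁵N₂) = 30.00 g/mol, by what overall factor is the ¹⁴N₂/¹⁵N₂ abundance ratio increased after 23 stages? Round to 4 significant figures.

Each stage multiplies the ratio by α = √(30.00/28.01), so after 23 stages the overall factor is α^23 = (30.00/28.01)^(23/2).
= 1.07105^(23/2) = 2.202.

2.202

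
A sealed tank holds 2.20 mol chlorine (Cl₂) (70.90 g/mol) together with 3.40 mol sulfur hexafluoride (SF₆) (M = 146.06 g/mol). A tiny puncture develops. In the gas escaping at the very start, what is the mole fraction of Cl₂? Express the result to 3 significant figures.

0.482

The effusion rate of species i is ∝ p_i/√M_i ∝ n_i/√M_i.
x_Cl₂(eff) = (n_Cl₂/√M_Cl₂) / (n_Cl₂/√M_Cl₂ + n_SF₆/√M_SF₆)
= (2.20/√70.90) / (2.20/√70.90 + 3.40/√146.06) = 0.2613/(0.2613 + 0.2813) = 0.482.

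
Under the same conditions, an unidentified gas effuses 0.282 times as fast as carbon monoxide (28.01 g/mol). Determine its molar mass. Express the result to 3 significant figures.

Graham's law gives rate_X/rate_CO = √(M_CO/M_X).
0.282 = √(28.01/M_X)
M_X = 28.01 / 0.282² = 28.01 / 0.07952 = 352 g/mol

352 g/mol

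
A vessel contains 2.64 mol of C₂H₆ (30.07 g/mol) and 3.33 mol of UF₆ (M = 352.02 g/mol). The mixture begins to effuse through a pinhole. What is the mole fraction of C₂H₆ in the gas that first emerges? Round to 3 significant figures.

The effusion rate of species i is ∝ p_i/√M_i ∝ n_i/√M_i.
Mole fraction of C₂H₆ in the effusate = (n_C₂H₆/√M_C₂H₆) / (n_C₂H₆/√M_C₂H₆ + n_UF₆/√M_UF₆)
= (2.64/√30.07) / (2.64/√30.07 + 3.33/√352.02) = 0.4814/(0.4814 + 0.1775) = 0.731.

0.731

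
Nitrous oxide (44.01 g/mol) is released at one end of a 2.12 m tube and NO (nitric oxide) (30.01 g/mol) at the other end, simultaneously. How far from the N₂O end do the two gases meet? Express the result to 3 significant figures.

Graham's law gives d_N₂O/d_NO = rate_N₂O/rate_NO = √(M_NO/M_N₂O) = √(30.01/44.01) = 0.8258.
With d_N₂O + d_NO = 2.12 m, d_NO = 2.12/(1 + 0.8258) = 1.161 m.
d_N₂O = 2.12 − 1.161 = 0.959 m.

0.959 m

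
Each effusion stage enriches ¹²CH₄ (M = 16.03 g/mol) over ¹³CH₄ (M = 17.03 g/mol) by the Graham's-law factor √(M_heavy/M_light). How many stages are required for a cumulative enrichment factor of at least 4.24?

Per stage α = (17.03/16.03)^(1/2) = 1.06238^0.5, giving ln α = 0.03026.
Need α^N ≥ 4.24 ⇒ N ≥ ln(4.24) / ln α = 1.445 / 0.03026 = 47.74.
Rounding up, N = 48 stages.

48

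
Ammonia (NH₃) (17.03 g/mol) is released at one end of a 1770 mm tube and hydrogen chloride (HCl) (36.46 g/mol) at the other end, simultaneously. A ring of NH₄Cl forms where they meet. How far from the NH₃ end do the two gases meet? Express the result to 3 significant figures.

1050 mm

Graham's law gives d_NH₃/d_HCl = rate_NH₃/rate_HCl = √(M_HCl/M_NH₃) = √(36.46/17.03) = 1.463.
With d_NH₃ + d_HCl = 1770 mm, d_HCl = 1770/(1 + 1.463) = 718.6 mm.
d_NH₃ = 1770 − 718.6 = 1050 mm.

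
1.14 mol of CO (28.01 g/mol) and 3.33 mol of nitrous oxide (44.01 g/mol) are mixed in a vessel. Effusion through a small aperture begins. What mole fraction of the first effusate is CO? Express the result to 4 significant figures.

Rate_i ∝ x_i/√M_i (Graham's law weighted by mole fraction), so the effusate composition follows n_i/√M_i.
So x_CO in the escaping gas = (n_CO/√M_CO) / Σ(n_i/√M_i)
= (1.14/√28.01) / (1.14/√28.01 + 3.33/√44.01) = 0.2154/(0.2154 + 0.5020) = 0.3003.

0.3003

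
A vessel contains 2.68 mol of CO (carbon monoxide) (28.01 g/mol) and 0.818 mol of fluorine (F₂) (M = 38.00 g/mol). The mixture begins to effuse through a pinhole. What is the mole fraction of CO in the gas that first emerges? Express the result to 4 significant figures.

0.7924

Each component's effusion rate ∝ (its partial pressure)·(1/√M) ∝ n_i/√M_i.
Mole fraction of CO in the effusate = (n_CO/√M_CO) / (n_CO/√M_CO + n_F₂/√M_F₂)
= (2.68/√28.01) / (2.68/√28.01 + 0.818/√38.00) = 0.5064/(0.5064 + 0.1327) = 0.7924.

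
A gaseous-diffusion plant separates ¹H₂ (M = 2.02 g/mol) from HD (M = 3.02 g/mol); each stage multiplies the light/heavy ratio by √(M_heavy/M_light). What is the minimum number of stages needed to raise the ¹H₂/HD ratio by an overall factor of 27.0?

With α = √(3.02/2.02) per stage, ln α = ½ ln(1.49505) = 0.2011.
Need α^N ≥ 27.0 ⇒ N ≥ ln(27.0) / ln α = 3.296 / 0.2011 = 16.39.
Rounding up, N = 17 stages.

17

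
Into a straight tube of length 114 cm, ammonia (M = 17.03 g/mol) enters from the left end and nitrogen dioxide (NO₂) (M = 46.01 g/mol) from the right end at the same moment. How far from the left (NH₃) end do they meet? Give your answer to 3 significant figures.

70.9 cm

The fronts meet when d_NH₃ + d_NO₂ = L with d_NH₃/d_NO₂ = √(M_NO₂/M_NH₃) (Graham's law). Here √(M_NO₂/M_NH₃) = √(46.01/17.03) = 1.644.
With d_NH₃ + d_NO₂ = 114 cm, d_NO₂ = 114/(1 + 1.644) = 43.12 cm.
d_NH₃ = 114 − 43.12 = 70.9 cm.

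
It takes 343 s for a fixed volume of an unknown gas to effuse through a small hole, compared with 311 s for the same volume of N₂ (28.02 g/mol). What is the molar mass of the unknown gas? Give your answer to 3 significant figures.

By Graham's law, t_X/t_N₂ = √(M_X/M_N₂).
343/311 = 1.103 = √(M_X/28.02)
M_X = 28.02 × 1.103² = 28.02 × 1.216 = 34.1 g/mol

34.1 g/mol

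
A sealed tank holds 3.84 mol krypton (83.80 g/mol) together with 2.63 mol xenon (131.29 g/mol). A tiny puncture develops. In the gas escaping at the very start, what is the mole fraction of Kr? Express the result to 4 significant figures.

0.6463

Rate_i ∝ x_i/√M_i (Graham's law weighted by mole fraction), so the effusate composition follows n_i/√M_i.
x_Kr(eff) = (n_Kr/√M_Kr) / (n_Kr/√M_Kr + n_Xe/√M_Xe)
= (3.84/√83.80) / (3.84/√83.80 + 2.63/√131.29) = 0.4195/(0.4195 + 0.2295) = 0.6463.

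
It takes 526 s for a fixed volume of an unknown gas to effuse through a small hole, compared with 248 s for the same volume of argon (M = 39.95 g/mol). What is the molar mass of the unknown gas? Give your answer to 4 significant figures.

Since effusion rate ∝ 1/√M, t_X/t_Ar = √(M_X/M_Ar).
526/248 = 2.121 = √(M_X/39.95)
M_X = 39.95 × 2.121² = 39.95 × 4.499 = 179.7 g/mol

179.7 g/mol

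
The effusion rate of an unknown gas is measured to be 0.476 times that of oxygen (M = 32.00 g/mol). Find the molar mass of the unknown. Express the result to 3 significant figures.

141 g/mol

Graham's law gives rate_X/rate_O₂ = √(M_O₂/M_X).
0.476 = √(32.00/M_X)
M_X = 32.00 / 0.476² = 32.00 / 0.2266 = 141 g/mol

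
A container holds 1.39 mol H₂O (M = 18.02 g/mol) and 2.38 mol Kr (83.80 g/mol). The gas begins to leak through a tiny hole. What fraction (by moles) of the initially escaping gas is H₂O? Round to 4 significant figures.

The effusion rate of species i is ∝ p_i/√M_i ∝ n_i/√M_i.
So x_H₂O in the escaping gas = (n_H₂O/√M_H₂O) / Σ(n_i/√M_i)
= (1.39/√18.02) / (1.39/√18.02 + 2.38/√83.80) = 0.3274/(0.3274 + 0.2600) = 0.5574.

0.5574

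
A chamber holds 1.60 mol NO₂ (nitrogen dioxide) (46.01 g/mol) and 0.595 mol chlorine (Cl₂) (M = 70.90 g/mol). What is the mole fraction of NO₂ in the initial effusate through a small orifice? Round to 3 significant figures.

0.769

Rate_i ∝ x_i/√M_i (Graham's law weighted by mole fraction), so the effusate composition follows n_i/√M_i.
x_NO₂(eff) = (n_NO₂/√M_NO₂) / (n_NO₂/√M_NO₂ + n_Cl₂/√M_Cl₂)
= (1.60/√46.01) / (1.60/√46.01 + 0.595/√70.90) = 0.2359/(0.2359 + 0.07066) = 0.769.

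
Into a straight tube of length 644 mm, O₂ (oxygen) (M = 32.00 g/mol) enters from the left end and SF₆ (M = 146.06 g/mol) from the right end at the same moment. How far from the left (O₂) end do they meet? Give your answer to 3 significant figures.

439 mm

Distances travelled in equal time are proportional to diffusion rates, so d_O₂/d_SF₆ = √(M_SF₆/M_O₂) = √(146.06/32.00) = 2.136.
With d_O₂ + d_SF₆ = 644 mm, d_SF₆ = 644/(1 + 2.136) = 205.3 mm.
d_O₂ = 644 − 205.3 = 439 mm.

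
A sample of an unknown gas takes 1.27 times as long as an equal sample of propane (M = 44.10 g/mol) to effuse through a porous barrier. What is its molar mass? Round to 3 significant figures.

71.1 g/mol

Using Graham's law: t_X/t_C₃H₈ = √(M_X/M_C₃H₈).
1.27 = √(M_X/44.10)
M_X = 44.10 × 1.27² = 44.10 × 1.613 = 71.1 g/mol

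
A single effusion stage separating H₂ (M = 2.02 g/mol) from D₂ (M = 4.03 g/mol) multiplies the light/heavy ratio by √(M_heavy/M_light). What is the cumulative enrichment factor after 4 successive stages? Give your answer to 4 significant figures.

Each stage multiplies the ratio by α = √(4.03/2.02), so after 4 stages the overall factor is α^4 = (4.03/2.02)^(4/2).
= 1.99505^2 = 3.980.

3.980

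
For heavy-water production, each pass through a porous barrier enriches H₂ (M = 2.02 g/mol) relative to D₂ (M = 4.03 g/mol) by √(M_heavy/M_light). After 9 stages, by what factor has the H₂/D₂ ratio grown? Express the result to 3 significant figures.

22.4

Each stage multiplies the ratio by α = √(4.03/2.02), so after 9 stages the overall factor is α^9 = (4.03/2.02)^(9/2).
= 1.99505^(9/2) = 22.4.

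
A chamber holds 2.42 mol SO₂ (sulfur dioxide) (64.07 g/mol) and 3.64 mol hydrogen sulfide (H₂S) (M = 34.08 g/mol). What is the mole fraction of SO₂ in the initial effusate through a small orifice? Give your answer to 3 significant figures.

Rate_i ∝ x_i/√M_i (Graham's law weighted by mole fraction), so the effusate composition follows n_i/√M_i.
So x_SO₂ in the escaping gas = (n_SO₂/√M_SO₂) / Σ(n_i/√M_i)
= (2.42/√64.07) / (2.42/√64.07 + 3.64/√34.08) = 0.3023/(0.3023 + 0.6235) = 0.327.

0.327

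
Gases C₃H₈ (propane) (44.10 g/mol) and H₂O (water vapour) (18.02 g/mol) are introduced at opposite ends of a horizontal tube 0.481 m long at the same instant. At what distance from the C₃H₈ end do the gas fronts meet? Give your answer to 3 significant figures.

Distances travelled in equal time are proportional to diffusion rates, so d_C₃H₈/d_H₂O = √(M_H₂O/M_C₃H₈) = √(18.02/44.10) = 0.6392.
With d_C₃H₈ + d_H₂O = 0.481 m, d_H₂O = 0.481/(1 + 0.6392) = 0.2934 m.
d_C₃H₈ = 0.481 − 0.2934 = 0.188 m.

0.188 m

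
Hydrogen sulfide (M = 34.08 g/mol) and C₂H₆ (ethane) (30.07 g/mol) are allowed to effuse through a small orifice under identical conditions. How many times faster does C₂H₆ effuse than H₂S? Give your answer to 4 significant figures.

1.065

Using Graham's law: rate_C₂H₆/rate_H₂S = √(M_H₂S/M_C₂H₆) = √(34.08/30.07) = √1.133 = 1.065.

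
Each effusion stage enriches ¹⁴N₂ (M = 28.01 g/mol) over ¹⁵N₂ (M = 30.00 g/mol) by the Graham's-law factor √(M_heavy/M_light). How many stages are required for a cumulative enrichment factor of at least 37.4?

106

With α = √(30.00/28.01) per stage, ln α = ½ ln(1.07105) = 0.03432.
Need α^N ≥ 37.4 ⇒ N ≥ ln(37.4) / ln α = 3.622 / 0.03432 = 105.53.
So at least 106 stages are needed.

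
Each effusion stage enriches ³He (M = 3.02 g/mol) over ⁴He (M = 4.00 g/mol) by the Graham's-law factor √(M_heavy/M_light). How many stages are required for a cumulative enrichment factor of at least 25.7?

Per stage α = (4.00/3.02)^(1/2) = 1.32450^0.5, giving ln α = 0.1405.
Need α^N ≥ 25.7 ⇒ N ≥ ln(25.7) / ln α = 3.246 / 0.1405 = 23.10.
So at least 24 stages are needed.

24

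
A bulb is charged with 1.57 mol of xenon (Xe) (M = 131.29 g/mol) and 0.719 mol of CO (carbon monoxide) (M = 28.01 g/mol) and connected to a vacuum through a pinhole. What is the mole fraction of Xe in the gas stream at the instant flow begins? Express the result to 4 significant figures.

0.5021

Rate_i ∝ x_i/√M_i (Graham's law weighted by mole fraction), so the effusate composition follows n_i/√M_i.
x_Xe(eff) = (n_Xe/√M_Xe) / (n_Xe/√M_Xe + n_CO/√M_CO)
= (1.57/√131.29) / (1.57/√131.29 + 0.719/√28.01) = 0.1370/(0.1370 + 0.1359) = 0.5021.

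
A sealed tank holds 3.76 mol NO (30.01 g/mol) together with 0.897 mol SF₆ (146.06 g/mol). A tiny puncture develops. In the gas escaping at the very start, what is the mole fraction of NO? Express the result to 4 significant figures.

Effusion rate of each component ∝ n_i/√M_i (partial pressure × 1/√M).
So x_NO in the escaping gas = (n_NO/√M_NO) / Σ(n_i/√M_i)
= (3.76/√30.01) / (3.76/√30.01 + 0.897/√146.06) = 0.6864/(0.6864 + 0.07422) = 0.9024.

0.9024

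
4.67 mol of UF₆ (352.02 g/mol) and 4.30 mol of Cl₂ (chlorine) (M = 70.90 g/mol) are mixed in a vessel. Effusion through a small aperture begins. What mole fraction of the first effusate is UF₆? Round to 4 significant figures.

0.3277

Rate_i ∝ x_i/√M_i (Graham's law weighted by mole fraction), so the effusate composition follows n_i/√M_i.
x_UF₆(eff) = (n_UF₆/√M_UF₆) / (n_UF₆/√M_UF₆ + n_Cl₂/√M_Cl₂)
= (4.67/√352.02) / (4.67/√352.02 + 4.30/√70.90) = 0.2489/(0.2489 + 0.5107) = 0.3277.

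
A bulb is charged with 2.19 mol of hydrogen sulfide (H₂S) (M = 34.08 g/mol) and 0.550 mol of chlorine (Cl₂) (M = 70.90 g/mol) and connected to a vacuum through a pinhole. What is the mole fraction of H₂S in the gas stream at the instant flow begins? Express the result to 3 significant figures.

0.852

Effusion rate of each component ∝ n_i/√M_i (partial pressure × 1/√M).
So x_H₂S in the escaping gas = (n_H₂S/√M_H₂S) / Σ(n_i/√M_i)
= (2.19/√34.08) / (2.19/√34.08 + 0.550/√70.90) = 0.3751/(0.3751 + 0.06532) = 0.852.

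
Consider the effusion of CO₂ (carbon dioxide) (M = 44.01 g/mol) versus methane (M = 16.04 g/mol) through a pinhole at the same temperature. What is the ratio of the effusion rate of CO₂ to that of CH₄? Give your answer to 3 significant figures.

0.604

Since effusion rate ∝ 1/√M, rate_CO₂/rate_CH₄ = √(M_CH₄/M_CO₂) = √(16.04/44.01) = √0.3645 = 0.604.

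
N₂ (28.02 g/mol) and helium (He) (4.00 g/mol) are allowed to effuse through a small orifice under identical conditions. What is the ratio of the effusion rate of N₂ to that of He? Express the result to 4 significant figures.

0.3778

Graham's law gives rate_N₂/rate_He = √(M_He/M_N₂) = √(4.00/28.02) = √0.1428 = 0.3778.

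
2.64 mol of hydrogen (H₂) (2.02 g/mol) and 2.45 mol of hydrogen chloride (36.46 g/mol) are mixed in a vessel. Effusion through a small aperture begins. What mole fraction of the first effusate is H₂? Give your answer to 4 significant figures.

0.8207

Each component's effusion rate ∝ (its partial pressure)·(1/√M) ∝ n_i/√M_i.
Mole fraction of H₂ in the effusate = (n_H₂/√M_H₂) / (n_H₂/√M_H₂ + n_HCl/√M_HCl)
= (2.64/√2.02) / (2.64/√2.02 + 2.45/√36.46) = 1.857/(1.857 + 0.4057) = 0.8207.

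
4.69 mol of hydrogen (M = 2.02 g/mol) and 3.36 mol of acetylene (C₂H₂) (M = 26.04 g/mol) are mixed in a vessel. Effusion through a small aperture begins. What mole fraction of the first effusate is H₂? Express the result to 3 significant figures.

The effusion rate of species i is ∝ p_i/√M_i ∝ n_i/√M_i.
So x_H₂ in the escaping gas = (n_H₂/√M_H₂) / Σ(n_i/√M_i)
= (4.69/√2.02) / (4.69/√2.02 + 3.36/√26.04) = 3.300/(3.300 + 0.6584) = 0.834.

0.834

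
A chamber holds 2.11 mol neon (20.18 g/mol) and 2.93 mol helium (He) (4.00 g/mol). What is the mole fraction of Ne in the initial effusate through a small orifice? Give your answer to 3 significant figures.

0.243

Rate_i ∝ x_i/√M_i (Graham's law weighted by mole fraction), so the effusate composition follows n_i/√M_i.
x_Ne(eff) = (n_Ne/√M_Ne) / (n_Ne/√M_Ne + n_He/√M_He)
= (2.11/√20.18) / (2.11/√20.18 + 2.93/√4.00) = 0.4697/(0.4697 + 1.465) = 0.243.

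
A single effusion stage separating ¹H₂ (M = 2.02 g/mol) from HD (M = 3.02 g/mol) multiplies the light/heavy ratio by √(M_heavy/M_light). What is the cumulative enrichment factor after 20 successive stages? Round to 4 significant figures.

Overall factor = α^20 with α = √(3.02/2.02), i.e. (3.02/2.02)^(20/2).
= 1.49505^10 = 55.79.

55.79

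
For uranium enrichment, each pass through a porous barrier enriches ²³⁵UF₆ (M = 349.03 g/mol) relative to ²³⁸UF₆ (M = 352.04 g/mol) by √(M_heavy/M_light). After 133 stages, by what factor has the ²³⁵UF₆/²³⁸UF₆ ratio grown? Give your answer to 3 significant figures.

1.77

After 133 stages the ratio has grown by (√(352.04/349.03))^133 = (352.04/349.03)^(133/2).
= 1.00862^(133/2) = 1.77.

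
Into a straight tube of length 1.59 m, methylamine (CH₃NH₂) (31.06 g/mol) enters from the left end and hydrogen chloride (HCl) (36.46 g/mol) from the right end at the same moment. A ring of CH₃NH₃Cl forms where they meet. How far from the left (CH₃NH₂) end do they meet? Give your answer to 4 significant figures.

0.8268 m

Graham's law gives d_CH₃NH₂/d_HCl = rate_CH₃NH₂/rate_HCl = √(M_HCl/M_CH₃NH₂) = √(36.46/31.06) = 1.083.
With d_CH₃NH₂ + d_HCl = 1.59 m, d_HCl = 1.59/(1 + 1.083) = 0.7632 m.
d_CH₃NH₂ = 1.59 − 0.7632 = 0.8268 m.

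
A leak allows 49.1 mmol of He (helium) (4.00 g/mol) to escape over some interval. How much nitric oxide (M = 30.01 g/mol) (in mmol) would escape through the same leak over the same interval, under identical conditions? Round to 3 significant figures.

17.9 mmol

By Graham's law, rate_NO/rate_He = √(M_He/M_NO) = √(4.00/30.01) = √0.1333 = 0.3651.
So the amount for NO is 49.1 × 0.3651 = 17.9 mmol.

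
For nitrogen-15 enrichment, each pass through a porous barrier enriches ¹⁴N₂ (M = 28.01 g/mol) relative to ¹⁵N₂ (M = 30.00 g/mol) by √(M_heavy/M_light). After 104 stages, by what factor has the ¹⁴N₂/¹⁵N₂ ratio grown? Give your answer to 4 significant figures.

Each stage multiplies the ratio by α = √(30.00/28.01), so after 104 stages the overall factor is α^104 = (30.00/28.01)^(104/2).
= 1.07105^52 = 35.48.

35.48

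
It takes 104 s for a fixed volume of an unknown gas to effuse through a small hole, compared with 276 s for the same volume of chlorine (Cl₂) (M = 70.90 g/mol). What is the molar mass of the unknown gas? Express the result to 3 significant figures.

10.1 g/mol

By Graham's law, t_X/t_Cl₂ = √(M_X/M_Cl₂).
104/276 = 0.3768 = √(M_X/70.90)
M_X = 70.90 × 0.3768² = 70.90 × 0.1420 = 10.1 g/mol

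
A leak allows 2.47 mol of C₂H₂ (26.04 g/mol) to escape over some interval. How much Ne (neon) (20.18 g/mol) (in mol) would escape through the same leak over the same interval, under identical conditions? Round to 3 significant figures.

From Graham's law, rate_Ne/rate_C₂H₂ = √(M_C₂H₂/M_Ne) = √(26.04/20.18) = √1.290 = 1.136.
So the amount for Ne is 2.47 × 1.136 = 2.81 mol.

2.81 mol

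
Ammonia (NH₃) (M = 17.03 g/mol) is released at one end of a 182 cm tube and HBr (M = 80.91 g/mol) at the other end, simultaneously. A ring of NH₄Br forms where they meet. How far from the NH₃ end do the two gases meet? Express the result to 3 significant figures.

125 cm

The fronts meet when d_NH₃ + d_HBr = L with d_NH₃/d_HBr = √(M_HBr/M_NH₃) (Graham's law). Here √(M_HBr/M_NH₃) = √(80.91/17.03) = 2.180.
With d_NH₃ + d_HBr = 182 cm, d_HBr = 182/(1 + 2.180) = 57.24 cm.
d_NH₃ = 182 − 57.24 = 125 cm.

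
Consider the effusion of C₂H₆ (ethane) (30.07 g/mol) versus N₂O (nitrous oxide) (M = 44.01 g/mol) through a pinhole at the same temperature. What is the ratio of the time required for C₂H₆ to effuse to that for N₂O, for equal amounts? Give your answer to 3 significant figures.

0.827

Using Graham's law: t_C₂H₆/t_N₂O = √(M_C₂H₆/M_N₂O) = √(30.07/44.01) = √0.6833 = 0.827.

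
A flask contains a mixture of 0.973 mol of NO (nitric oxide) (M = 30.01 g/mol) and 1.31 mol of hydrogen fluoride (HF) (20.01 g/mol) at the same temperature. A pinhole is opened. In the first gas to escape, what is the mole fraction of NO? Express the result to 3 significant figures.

Effusion rate of each component ∝ n_i/√M_i (partial pressure × 1/√M).
Mole fraction of NO in the effusate = (n_NO/√M_NO) / (n_NO/√M_NO + n_HF/√M_HF)
= (0.973/√30.01) / (0.973/√30.01 + 1.31/√20.01) = 0.1776/(0.1776 + 0.2929) = 0.378.

0.378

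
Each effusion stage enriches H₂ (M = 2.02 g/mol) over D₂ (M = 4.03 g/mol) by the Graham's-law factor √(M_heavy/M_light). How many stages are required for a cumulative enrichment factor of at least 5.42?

5

Per stage α = (4.03/2.02)^(1/2) = 1.99505^0.5, giving ln α = 0.3453.
Need α^N ≥ 5.42 ⇒ N ≥ ln(5.42) / ln α = 1.690 / 0.3453 = 4.89.
Rounding up, N = 5 stages.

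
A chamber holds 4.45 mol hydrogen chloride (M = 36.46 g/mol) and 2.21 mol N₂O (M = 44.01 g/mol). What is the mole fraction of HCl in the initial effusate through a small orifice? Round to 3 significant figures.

Each component's effusion rate ∝ (its partial pressure)·(1/√M) ∝ n_i/√M_i.
So x_HCl in the escaping gas = (n_HCl/√M_HCl) / Σ(n_i/√M_i)
= (4.45/√36.46) / (4.45/√36.46 + 2.21/√44.01) = 0.7370/(0.7370 + 0.3331) = 0.689.

0.689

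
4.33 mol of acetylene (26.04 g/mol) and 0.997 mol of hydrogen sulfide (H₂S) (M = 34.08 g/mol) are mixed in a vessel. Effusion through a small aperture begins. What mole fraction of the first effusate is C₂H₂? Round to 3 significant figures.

Rate_i ∝ x_i/√M_i (Graham's law weighted by mole fraction), so the effusate composition follows n_i/√M_i.
Mole fraction of C₂H₂ in the effusate = (n_C₂H₂/√M_C₂H₂) / (n_C₂H₂/√M_C₂H₂ + n_H₂S/√M_H₂S)
= (4.33/√26.04) / (4.33/√26.04 + 0.997/√34.08) = 0.8485/(0.8485 + 0.1708) = 0.832.

0.832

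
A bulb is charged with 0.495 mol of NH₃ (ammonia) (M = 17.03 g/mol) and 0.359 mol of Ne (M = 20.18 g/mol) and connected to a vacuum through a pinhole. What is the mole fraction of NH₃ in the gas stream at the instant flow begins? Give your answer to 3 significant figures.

Effusion rate of each component ∝ n_i/√M_i (partial pressure × 1/√M).
x_NH₃(eff) = (n_NH₃/√M_NH₃) / (n_NH₃/√M_NH₃ + n_Ne/√M_Ne)
= (0.495/√17.03) / (0.495/√17.03 + 0.359/√20.18) = 0.1199/(0.1199 + 0.07992) = 0.600.

0.600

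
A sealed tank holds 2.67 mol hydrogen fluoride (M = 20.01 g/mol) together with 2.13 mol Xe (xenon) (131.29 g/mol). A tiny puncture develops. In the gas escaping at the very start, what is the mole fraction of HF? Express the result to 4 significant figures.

0.7625

The effusion rate of species i is ∝ p_i/√M_i ∝ n_i/√M_i.
So x_HF in the escaping gas = (n_HF/√M_HF) / Σ(n_i/√M_i)
= (2.67/√20.01) / (2.67/√20.01 + 2.13/√131.29) = 0.5969/(0.5969 + 0.1859) = 0.7625.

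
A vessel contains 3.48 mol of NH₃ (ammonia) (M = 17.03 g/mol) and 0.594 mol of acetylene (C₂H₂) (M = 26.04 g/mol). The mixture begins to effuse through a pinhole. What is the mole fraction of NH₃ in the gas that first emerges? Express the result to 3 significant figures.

Effusion rate of each component ∝ n_i/√M_i (partial pressure × 1/√M).
Mole fraction of NH₃ in the effusate = (n_NH₃/√M_NH₃) / (n_NH₃/√M_NH₃ + n_C₂H₂/√M_C₂H₂)
= (3.48/√17.03) / (3.48/√17.03 + 0.594/√26.04) = 0.8433/(0.8433 + 0.1164) = 0.879.

0.879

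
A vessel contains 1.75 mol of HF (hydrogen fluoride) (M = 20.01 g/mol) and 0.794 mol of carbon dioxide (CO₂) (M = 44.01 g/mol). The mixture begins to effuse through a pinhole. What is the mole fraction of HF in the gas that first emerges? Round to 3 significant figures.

Rate_i ∝ x_i/√M_i (Graham's law weighted by mole fraction), so the effusate composition follows n_i/√M_i.
Mole fraction of HF in the effusate = (n_HF/√M_HF) / (n_HF/√M_HF + n_CO₂/√M_CO₂)
= (1.75/√20.01) / (1.75/√20.01 + 0.794/√44.01) = 0.3912/(0.3912 + 0.1197) = 0.766.

0.766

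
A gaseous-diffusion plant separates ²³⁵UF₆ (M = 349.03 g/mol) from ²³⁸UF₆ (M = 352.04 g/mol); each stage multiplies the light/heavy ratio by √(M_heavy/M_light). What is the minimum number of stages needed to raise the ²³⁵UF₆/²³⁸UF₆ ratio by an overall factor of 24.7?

747

With α = √(352.04/349.03) per stage, ln α = ½ ln(1.00862) = 0.004293.
Need α^N ≥ 24.7 ⇒ N ≥ ln(24.7) / ln α = 3.207 / 0.004293 = 746.90.
So at least 747 stages are needed.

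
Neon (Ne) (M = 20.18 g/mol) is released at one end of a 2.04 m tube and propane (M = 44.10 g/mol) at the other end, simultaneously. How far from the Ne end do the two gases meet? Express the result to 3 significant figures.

In equal time, each gas travels a distance ∝ its rate ∝ 1/√M, so d_Ne/d_C₃H₈ = √(M_C₃H₈/M_Ne) = √(44.10/20.18) = 1.478.
With d_Ne + d_C₃H₈ = 2.04 m, d_C₃H₈ = 2.04/(1 + 1.478) = 0.8231 m.
d_Ne = 2.04 − 0.8231 = 1.22 m.

1.22 m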